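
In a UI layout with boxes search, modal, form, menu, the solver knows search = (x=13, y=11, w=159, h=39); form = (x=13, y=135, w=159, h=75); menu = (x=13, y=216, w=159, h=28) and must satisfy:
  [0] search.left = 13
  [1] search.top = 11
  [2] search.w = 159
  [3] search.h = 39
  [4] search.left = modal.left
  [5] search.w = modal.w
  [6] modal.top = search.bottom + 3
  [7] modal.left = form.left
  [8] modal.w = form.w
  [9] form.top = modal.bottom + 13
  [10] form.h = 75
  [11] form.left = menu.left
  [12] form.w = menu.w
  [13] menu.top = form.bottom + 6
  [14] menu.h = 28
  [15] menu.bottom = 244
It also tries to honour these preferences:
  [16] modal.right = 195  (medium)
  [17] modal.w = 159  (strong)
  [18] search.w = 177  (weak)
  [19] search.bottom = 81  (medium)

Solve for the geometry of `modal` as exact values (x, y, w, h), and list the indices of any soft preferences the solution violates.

1. modal.x = 13  [search.left = modal.left]
2. modal.w = 159  [search.w = modal.w]
3. modal.y = 53  [modal.top = search.bottom + 3]
4. modal.h = 69  [form.top = modal.bottom + 13]

modal = (x=13, y=53, w=159, h=69)
violated soft preferences: 16, 18, 19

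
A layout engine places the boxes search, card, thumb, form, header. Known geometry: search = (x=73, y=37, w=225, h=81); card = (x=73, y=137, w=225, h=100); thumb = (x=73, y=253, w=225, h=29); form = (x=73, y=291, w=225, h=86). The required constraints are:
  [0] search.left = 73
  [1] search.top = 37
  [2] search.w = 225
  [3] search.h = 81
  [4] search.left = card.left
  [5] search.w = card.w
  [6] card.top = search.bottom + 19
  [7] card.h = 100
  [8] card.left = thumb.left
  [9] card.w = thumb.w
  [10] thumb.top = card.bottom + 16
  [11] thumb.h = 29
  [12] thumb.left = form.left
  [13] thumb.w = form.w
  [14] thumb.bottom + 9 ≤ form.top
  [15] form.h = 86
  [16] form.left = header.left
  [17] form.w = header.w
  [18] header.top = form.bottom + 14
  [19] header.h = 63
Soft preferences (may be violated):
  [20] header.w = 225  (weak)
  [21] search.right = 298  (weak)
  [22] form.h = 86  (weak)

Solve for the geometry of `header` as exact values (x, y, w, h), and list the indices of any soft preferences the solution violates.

1. header.x = 73  [form.left = header.left]
2. header.w = 225  [form.w = header.w]
3. header.y = 391  [header.top = form.bottom + 14]
4. header.h = 63  [header.h = 63]

header = (x=73, y=391, w=225, h=63)
violated soft preferences: none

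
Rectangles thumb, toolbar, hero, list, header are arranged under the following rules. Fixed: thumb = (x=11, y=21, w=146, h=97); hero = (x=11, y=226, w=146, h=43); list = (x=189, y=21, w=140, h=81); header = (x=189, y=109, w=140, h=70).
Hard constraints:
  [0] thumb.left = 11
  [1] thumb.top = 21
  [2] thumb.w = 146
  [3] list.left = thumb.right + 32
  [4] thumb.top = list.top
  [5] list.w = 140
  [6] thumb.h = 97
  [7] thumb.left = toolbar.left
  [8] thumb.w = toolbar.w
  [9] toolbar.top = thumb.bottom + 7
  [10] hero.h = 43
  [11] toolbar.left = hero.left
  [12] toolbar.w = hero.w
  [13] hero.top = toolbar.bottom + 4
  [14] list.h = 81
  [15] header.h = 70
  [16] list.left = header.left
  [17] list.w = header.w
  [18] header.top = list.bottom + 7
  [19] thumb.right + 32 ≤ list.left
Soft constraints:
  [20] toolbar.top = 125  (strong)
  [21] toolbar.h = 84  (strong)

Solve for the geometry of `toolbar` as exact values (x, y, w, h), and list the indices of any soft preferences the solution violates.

toolbar = (x=11, y=125, w=146, h=97)
violated soft preferences: 21

1. toolbar.x = 11  [thumb.left = toolbar.left]
2. toolbar.w = 146  [thumb.w = toolbar.w]
3. toolbar.y = 125  [toolbar.top = thumb.bottom + 7]
4. toolbar.h = 97  [hero.top = toolbar.bottom + 4]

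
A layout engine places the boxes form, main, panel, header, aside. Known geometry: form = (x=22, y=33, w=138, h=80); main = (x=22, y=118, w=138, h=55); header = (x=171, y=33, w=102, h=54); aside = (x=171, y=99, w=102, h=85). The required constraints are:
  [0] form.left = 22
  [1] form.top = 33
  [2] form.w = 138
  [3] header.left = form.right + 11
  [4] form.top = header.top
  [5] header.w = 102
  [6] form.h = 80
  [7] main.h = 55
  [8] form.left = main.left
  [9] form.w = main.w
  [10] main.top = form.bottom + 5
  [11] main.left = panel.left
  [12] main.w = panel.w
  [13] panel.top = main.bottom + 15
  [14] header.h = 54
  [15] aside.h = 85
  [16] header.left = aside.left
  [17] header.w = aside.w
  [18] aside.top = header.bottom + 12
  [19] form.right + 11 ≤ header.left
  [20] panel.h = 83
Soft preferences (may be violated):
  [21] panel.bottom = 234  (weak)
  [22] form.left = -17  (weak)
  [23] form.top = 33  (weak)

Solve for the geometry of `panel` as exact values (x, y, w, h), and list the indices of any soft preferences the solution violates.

1. panel.x = 22  [main.left = panel.left]
2. panel.w = 138  [main.w = panel.w]
3. panel.y = 188  [panel.top = main.bottom + 15]
4. panel.h = 83  [panel.h = 83]

panel = (x=22, y=188, w=138, h=83)
violated soft preferences: 21, 22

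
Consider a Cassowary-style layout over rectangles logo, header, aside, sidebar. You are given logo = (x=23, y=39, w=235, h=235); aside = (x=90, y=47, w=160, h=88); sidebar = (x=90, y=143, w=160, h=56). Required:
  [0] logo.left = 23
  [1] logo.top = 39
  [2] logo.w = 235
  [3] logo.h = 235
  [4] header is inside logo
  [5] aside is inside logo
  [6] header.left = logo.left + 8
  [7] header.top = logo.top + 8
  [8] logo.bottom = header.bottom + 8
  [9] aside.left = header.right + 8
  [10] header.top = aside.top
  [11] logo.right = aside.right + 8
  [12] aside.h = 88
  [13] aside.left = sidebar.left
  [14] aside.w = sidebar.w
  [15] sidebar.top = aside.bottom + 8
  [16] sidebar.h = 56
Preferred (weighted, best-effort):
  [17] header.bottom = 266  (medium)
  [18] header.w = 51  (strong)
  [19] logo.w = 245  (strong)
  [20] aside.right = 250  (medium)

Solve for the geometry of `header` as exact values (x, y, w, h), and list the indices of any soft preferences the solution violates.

header = (x=31, y=47, w=51, h=219)
violated soft preferences: 19

1. header.x = 31  [header.left = logo.left + 8]
2. header.y = 47  [header.top = logo.top + 8]
3. header.h = 219  [logo.bottom = header.bottom + 8]
4. header.w = 51  [aside.left = header.right + 8]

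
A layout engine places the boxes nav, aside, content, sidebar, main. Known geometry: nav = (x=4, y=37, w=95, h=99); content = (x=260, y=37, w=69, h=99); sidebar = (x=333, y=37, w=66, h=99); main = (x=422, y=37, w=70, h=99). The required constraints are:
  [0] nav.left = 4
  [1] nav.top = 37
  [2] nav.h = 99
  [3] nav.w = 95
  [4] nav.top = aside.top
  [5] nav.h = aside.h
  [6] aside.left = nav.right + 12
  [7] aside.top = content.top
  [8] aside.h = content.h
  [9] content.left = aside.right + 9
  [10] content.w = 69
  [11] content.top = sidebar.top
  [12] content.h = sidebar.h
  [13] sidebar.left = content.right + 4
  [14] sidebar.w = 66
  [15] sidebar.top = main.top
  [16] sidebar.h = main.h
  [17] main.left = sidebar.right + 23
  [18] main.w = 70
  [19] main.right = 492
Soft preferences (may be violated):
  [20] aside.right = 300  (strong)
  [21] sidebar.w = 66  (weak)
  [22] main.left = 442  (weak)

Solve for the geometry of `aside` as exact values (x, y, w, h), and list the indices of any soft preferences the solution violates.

1. aside.y = 37  [nav.top = aside.top]
2. aside.h = 99  [nav.h = aside.h]
3. aside.x = 111  [aside.left = nav.right + 12]
4. aside.w = 140  [content.left = aside.right + 9]

aside = (x=111, y=37, w=140, h=99)
violated soft preferences: 20, 22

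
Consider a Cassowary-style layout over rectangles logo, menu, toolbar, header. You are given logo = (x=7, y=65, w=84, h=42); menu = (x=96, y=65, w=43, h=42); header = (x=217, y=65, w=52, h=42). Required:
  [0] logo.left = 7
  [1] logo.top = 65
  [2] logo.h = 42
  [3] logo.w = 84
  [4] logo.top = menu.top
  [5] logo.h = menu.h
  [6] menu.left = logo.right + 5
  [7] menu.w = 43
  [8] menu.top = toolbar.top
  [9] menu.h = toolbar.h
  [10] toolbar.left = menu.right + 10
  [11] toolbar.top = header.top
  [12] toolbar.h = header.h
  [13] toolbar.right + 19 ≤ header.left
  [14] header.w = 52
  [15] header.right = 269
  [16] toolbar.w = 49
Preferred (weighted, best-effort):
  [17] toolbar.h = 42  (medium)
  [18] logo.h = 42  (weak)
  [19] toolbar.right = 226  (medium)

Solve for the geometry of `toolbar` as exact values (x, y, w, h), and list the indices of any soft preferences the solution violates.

toolbar = (x=149, y=65, w=49, h=42)
violated soft preferences: 19

1. toolbar.y = 65  [menu.top = toolbar.top]
2. toolbar.h = 42  [menu.h = toolbar.h]
3. toolbar.x = 149  [toolbar.left = menu.right + 10]
4. toolbar.w = 49  [toolbar.w = 49]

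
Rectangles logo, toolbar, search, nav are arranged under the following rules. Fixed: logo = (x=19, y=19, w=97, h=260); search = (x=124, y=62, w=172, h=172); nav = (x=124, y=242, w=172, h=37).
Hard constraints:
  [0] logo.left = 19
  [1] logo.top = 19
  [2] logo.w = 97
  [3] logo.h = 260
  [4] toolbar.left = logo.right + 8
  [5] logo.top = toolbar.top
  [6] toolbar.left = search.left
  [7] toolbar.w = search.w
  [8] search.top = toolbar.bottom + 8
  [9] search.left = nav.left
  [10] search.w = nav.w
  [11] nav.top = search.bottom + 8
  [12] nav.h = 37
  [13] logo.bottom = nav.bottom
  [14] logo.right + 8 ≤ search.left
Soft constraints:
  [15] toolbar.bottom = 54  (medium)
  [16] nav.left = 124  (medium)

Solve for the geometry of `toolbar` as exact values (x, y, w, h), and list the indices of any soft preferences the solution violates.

1. toolbar.x = 124  [toolbar.left = logo.right + 8]
2. toolbar.y = 19  [logo.top = toolbar.top]
3. toolbar.w = 172  [toolbar.w = search.w]
4. toolbar.h = 35  [search.top = toolbar.bottom + 8]

toolbar = (x=124, y=19, w=172, h=35)
violated soft preferences: none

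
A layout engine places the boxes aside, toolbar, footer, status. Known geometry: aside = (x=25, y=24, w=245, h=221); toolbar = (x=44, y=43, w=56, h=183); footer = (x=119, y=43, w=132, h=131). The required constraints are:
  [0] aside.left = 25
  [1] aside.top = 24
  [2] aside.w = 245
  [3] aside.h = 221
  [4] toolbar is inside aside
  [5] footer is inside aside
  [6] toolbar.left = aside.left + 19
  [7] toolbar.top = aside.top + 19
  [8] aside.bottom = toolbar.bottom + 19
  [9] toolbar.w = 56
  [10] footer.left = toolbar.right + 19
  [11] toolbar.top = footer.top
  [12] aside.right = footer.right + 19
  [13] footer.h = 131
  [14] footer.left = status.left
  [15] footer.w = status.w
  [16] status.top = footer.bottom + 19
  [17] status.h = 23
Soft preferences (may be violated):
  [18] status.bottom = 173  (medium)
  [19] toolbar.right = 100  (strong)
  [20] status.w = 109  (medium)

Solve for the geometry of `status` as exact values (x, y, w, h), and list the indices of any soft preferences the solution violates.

status = (x=119, y=193, w=132, h=23)
violated soft preferences: 18, 20

1. status.x = 119  [footer.left = status.left]
2. status.w = 132  [footer.w = status.w]
3. status.y = 193  [status.top = footer.bottom + 19]
4. status.h = 23  [status.h = 23]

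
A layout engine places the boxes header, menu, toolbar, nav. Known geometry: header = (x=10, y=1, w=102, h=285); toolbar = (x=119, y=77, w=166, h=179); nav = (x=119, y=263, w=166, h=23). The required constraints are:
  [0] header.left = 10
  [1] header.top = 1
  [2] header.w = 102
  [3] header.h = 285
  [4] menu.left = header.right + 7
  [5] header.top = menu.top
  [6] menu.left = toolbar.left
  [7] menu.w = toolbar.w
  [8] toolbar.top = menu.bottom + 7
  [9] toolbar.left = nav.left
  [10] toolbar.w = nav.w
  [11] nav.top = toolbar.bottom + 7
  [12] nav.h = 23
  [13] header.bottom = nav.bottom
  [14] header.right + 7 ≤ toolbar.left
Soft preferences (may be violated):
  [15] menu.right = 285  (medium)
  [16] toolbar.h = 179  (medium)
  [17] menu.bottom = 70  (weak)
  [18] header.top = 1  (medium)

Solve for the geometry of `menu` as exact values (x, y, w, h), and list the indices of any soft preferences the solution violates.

1. menu.x = 119  [menu.left = header.right + 7]
2. menu.y = 1  [header.top = menu.top]
3. menu.w = 166  [menu.w = toolbar.w]
4. menu.h = 69  [toolbar.top = menu.bottom + 7]

menu = (x=119, y=1, w=166, h=69)
violated soft preferences: none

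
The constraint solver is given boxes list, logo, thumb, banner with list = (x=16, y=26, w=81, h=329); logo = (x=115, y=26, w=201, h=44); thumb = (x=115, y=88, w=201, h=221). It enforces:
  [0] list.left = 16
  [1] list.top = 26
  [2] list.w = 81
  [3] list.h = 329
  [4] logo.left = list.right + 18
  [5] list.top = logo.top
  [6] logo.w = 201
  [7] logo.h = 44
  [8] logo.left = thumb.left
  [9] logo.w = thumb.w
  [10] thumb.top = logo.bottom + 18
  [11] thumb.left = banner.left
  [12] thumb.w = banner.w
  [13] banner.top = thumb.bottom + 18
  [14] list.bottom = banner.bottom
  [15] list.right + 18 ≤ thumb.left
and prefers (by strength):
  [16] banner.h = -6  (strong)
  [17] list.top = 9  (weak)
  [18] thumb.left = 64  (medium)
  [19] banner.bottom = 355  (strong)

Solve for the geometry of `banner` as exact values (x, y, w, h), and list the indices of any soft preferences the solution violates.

1. banner.x = 115  [thumb.left = banner.left]
2. banner.w = 201  [thumb.w = banner.w]
3. banner.y = 327  [banner.top = thumb.bottom + 18]
4. banner.h = 28  [list.bottom = banner.bottom]

banner = (x=115, y=327, w=201, h=28)
violated soft preferences: 16, 17, 18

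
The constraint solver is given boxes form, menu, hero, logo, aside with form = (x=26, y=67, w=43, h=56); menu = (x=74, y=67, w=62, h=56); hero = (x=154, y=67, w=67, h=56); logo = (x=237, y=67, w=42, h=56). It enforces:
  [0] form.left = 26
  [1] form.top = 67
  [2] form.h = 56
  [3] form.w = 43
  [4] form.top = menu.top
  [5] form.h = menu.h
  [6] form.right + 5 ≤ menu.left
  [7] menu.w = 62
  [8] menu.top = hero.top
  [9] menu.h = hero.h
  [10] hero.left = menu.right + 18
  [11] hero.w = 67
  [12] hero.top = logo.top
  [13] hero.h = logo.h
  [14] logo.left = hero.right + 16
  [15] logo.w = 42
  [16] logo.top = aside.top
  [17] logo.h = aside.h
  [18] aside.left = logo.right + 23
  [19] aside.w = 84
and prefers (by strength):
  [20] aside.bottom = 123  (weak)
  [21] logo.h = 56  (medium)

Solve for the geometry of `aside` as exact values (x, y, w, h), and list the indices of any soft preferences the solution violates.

aside = (x=302, y=67, w=84, h=56)
violated soft preferences: none

1. aside.y = 67  [logo.top = aside.top]
2. aside.h = 56  [logo.h = aside.h]
3. aside.x = 302  [aside.left = logo.right + 23]
4. aside.w = 84  [aside.w = 84]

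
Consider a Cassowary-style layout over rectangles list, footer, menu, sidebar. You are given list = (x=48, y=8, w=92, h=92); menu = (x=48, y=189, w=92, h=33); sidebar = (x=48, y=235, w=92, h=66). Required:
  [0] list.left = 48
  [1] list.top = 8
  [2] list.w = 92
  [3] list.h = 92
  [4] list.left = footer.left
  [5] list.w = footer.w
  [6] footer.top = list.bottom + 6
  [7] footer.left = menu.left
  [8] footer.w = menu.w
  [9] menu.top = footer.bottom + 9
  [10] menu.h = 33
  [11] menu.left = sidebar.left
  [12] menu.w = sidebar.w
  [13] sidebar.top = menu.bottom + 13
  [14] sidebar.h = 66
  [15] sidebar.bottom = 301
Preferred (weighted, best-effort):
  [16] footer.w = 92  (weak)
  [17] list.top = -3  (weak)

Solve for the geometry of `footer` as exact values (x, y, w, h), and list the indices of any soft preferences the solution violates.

footer = (x=48, y=106, w=92, h=74)
violated soft preferences: 17

1. footer.x = 48  [list.left = footer.left]
2. footer.w = 92  [list.w = footer.w]
3. footer.y = 106  [footer.top = list.bottom + 6]
4. footer.h = 74  [menu.top = footer.bottom + 9]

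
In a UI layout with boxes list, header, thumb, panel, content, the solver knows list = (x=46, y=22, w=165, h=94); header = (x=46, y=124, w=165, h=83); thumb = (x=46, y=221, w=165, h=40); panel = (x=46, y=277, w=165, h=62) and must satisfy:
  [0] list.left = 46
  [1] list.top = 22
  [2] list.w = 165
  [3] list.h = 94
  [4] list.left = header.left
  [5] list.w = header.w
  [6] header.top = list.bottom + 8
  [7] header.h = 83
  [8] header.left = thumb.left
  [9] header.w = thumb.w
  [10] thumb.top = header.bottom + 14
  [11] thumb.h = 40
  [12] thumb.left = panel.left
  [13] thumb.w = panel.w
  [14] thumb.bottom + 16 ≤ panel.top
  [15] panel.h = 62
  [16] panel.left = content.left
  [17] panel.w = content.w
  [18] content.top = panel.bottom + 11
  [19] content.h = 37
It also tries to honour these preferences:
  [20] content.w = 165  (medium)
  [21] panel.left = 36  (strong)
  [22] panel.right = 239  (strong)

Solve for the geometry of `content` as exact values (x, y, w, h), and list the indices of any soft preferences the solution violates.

1. content.x = 46  [panel.left = content.left]
2. content.w = 165  [panel.w = content.w]
3. content.y = 350  [content.top = panel.bottom + 11]
4. content.h = 37  [content.h = 37]

content = (x=46, y=350, w=165, h=37)
violated soft preferences: 21, 22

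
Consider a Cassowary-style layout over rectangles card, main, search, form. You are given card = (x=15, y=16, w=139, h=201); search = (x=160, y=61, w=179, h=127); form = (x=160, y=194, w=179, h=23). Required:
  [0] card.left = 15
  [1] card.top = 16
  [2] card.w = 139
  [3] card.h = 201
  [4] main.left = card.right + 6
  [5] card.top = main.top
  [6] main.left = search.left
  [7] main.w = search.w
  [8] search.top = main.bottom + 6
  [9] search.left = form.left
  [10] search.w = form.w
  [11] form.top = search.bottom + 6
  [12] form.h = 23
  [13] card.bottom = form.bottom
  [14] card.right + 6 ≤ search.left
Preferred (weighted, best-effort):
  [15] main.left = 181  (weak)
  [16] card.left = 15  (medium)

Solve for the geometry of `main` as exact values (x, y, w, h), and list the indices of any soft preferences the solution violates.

1. main.x = 160  [main.left = card.right + 6]
2. main.y = 16  [card.top = main.top]
3. main.w = 179  [main.w = search.w]
4. main.h = 39  [search.top = main.bottom + 6]

main = (x=160, y=16, w=179, h=39)
violated soft preferences: 15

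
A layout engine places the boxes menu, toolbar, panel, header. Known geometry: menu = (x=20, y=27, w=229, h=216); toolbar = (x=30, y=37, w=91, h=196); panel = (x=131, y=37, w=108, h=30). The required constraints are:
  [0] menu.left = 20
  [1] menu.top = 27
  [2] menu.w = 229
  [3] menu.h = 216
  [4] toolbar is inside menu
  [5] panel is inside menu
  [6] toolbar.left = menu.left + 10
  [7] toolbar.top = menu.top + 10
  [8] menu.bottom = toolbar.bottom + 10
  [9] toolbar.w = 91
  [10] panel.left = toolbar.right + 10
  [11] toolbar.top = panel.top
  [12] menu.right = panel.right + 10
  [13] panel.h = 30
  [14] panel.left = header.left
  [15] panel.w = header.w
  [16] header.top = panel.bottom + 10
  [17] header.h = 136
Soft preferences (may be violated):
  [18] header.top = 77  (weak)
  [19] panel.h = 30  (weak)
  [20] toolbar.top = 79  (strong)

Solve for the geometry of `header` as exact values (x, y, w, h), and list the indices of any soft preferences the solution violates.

1. header.x = 131  [panel.left = header.left]
2. header.w = 108  [panel.w = header.w]
3. header.y = 77  [header.top = panel.bottom + 10]
4. header.h = 136  [header.h = 136]

header = (x=131, y=77, w=108, h=136)
violated soft preferences: 20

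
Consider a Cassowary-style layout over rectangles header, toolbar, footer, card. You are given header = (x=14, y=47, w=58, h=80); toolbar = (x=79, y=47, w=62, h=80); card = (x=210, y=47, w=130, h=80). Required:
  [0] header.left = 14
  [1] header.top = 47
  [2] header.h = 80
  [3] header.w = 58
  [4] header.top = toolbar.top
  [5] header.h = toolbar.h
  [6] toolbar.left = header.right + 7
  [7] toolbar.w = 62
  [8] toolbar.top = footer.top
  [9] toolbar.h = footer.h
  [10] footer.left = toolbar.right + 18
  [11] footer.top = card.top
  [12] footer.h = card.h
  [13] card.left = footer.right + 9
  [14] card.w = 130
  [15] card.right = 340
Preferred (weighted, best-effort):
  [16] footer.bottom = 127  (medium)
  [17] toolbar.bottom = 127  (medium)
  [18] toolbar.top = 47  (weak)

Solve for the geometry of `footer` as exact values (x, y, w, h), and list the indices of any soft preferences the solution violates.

1. footer.y = 47  [toolbar.top = footer.top]
2. footer.h = 80  [toolbar.h = footer.h]
3. footer.x = 159  [footer.left = toolbar.right + 18]
4. footer.w = 42  [card.left = footer.right + 9]

footer = (x=159, y=47, w=42, h=80)
violated soft preferences: none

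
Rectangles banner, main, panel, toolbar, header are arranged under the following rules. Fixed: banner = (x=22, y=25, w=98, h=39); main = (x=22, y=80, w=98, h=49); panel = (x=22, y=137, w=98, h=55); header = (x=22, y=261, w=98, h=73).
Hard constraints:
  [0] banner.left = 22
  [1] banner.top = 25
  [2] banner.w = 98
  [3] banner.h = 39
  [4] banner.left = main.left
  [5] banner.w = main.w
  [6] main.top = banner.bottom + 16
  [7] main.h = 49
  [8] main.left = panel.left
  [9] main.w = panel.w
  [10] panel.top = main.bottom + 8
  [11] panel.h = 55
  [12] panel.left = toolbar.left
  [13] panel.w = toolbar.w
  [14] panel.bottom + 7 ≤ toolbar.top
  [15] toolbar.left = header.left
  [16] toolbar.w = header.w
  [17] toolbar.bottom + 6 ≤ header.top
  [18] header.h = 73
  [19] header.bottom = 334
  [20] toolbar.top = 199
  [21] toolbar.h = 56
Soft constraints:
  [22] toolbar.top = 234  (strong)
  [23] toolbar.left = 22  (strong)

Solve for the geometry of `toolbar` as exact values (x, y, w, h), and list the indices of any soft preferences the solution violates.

1. toolbar.x = 22  [panel.left = toolbar.left]
2. toolbar.w = 98  [panel.w = toolbar.w]
3. toolbar.y = 199  [toolbar.top = 199]
4. toolbar.h = 56  [toolbar.h = 56]

toolbar = (x=22, y=199, w=98, h=56)
violated soft preferences: 22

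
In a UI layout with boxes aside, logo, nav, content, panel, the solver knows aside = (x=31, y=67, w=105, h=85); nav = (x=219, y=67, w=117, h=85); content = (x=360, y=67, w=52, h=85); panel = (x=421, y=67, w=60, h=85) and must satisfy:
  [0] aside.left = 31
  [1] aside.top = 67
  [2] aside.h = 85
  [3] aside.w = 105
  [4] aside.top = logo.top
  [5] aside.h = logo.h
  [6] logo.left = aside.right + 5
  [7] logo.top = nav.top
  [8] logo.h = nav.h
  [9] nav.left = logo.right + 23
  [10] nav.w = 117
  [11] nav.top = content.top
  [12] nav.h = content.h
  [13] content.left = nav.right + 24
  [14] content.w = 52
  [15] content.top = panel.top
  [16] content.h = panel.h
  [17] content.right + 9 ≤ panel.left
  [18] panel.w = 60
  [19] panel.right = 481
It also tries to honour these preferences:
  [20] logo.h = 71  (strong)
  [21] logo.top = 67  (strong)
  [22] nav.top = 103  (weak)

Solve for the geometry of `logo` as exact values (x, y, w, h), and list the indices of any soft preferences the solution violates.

1. logo.y = 67  [aside.top = logo.top]
2. logo.h = 85  [aside.h = logo.h]
3. logo.x = 141  [logo.left = aside.right + 5]
4. logo.w = 55  [nav.left = logo.right + 23]

logo = (x=141, y=67, w=55, h=85)
violated soft preferences: 20, 22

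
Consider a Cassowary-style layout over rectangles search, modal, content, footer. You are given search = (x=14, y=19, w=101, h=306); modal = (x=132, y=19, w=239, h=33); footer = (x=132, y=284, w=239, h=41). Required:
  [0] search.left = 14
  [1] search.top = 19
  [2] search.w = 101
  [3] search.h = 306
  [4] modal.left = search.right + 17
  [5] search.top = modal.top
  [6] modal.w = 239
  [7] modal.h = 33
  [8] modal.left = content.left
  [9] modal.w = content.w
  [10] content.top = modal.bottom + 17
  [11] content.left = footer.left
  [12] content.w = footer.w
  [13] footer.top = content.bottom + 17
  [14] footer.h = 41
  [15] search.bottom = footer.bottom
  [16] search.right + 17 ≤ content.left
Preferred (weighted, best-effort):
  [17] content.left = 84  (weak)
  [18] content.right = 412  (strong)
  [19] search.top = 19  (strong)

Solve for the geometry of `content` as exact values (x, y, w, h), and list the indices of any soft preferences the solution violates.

1. content.x = 132  [modal.left = content.left]
2. content.w = 239  [modal.w = content.w]
3. content.y = 69  [content.top = modal.bottom + 17]
4. content.h = 198  [footer.top = content.bottom + 17]

content = (x=132, y=69, w=239, h=198)
violated soft preferences: 17, 18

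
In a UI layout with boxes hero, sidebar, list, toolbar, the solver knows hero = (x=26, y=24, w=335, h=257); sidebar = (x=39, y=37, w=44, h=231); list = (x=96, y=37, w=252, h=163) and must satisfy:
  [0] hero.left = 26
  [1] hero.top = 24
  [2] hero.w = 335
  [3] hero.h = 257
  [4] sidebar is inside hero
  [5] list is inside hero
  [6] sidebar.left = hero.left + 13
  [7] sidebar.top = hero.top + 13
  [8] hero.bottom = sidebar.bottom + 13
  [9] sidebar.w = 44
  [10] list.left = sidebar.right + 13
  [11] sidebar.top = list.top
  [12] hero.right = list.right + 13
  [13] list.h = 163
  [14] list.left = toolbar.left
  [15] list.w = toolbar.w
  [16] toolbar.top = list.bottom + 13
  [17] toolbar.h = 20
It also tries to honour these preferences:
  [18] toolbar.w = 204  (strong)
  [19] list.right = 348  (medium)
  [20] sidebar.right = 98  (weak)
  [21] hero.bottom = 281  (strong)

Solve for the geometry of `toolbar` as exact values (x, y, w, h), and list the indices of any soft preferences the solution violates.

toolbar = (x=96, y=213, w=252, h=20)
violated soft preferences: 18, 20

1. toolbar.x = 96  [list.left = toolbar.left]
2. toolbar.w = 252  [list.w = toolbar.w]
3. toolbar.y = 213  [toolbar.top = list.bottom + 13]
4. toolbar.h = 20  [toolbar.h = 20]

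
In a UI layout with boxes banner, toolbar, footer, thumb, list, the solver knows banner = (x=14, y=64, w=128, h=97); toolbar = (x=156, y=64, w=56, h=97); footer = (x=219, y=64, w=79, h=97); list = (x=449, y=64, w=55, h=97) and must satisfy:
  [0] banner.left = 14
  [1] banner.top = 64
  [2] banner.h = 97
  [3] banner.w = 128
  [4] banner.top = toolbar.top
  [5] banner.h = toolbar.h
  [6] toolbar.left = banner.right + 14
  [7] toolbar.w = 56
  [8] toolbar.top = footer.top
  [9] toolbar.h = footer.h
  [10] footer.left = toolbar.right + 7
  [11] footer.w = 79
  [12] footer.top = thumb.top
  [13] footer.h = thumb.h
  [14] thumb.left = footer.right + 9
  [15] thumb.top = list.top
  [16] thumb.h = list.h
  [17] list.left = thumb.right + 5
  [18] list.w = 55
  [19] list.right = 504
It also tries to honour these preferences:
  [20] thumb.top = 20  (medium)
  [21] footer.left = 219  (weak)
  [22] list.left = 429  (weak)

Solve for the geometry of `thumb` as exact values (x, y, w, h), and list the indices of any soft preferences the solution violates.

thumb = (x=307, y=64, w=137, h=97)
violated soft preferences: 20, 22

1. thumb.y = 64  [footer.top = thumb.top]
2. thumb.h = 97  [footer.h = thumb.h]
3. thumb.x = 307  [thumb.left = footer.right + 9]
4. thumb.w = 137  [list.left = thumb.right + 5]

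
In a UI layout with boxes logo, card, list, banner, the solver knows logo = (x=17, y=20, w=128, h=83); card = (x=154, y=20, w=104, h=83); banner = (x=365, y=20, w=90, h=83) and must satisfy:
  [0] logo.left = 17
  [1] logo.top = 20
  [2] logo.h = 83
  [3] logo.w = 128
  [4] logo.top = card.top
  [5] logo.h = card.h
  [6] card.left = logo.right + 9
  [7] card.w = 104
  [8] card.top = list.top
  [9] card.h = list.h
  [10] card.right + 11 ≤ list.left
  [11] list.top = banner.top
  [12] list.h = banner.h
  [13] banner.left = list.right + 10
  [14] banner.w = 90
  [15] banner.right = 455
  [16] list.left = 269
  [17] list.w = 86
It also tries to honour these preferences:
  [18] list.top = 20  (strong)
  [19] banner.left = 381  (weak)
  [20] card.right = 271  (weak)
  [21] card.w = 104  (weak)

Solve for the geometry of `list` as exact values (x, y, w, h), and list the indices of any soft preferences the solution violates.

list = (x=269, y=20, w=86, h=83)
violated soft preferences: 19, 20

1. list.y = 20  [card.top = list.top]
2. list.h = 83  [card.h = list.h]
3. list.x = 269  [list.left = 269]
4. list.w = 86  [list.w = 86]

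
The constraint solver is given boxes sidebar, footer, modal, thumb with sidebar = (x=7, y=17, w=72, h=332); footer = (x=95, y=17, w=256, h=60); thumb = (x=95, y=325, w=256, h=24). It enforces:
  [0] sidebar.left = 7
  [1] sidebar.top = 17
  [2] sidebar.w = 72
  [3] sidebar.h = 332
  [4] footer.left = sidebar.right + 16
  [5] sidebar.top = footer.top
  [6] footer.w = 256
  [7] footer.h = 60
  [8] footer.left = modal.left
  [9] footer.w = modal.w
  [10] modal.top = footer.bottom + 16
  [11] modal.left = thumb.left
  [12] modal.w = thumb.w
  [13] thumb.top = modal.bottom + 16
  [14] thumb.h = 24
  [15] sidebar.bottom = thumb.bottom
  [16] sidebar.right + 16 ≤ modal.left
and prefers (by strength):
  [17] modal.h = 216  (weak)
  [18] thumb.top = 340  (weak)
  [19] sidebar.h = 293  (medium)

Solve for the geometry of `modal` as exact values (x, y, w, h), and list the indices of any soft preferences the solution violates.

1. modal.x = 95  [footer.left = modal.left]
2. modal.w = 256  [footer.w = modal.w]
3. modal.y = 93  [modal.top = footer.bottom + 16]
4. modal.h = 216  [thumb.top = modal.bottom + 16]

modal = (x=95, y=93, w=256, h=216)
violated soft preferences: 18, 19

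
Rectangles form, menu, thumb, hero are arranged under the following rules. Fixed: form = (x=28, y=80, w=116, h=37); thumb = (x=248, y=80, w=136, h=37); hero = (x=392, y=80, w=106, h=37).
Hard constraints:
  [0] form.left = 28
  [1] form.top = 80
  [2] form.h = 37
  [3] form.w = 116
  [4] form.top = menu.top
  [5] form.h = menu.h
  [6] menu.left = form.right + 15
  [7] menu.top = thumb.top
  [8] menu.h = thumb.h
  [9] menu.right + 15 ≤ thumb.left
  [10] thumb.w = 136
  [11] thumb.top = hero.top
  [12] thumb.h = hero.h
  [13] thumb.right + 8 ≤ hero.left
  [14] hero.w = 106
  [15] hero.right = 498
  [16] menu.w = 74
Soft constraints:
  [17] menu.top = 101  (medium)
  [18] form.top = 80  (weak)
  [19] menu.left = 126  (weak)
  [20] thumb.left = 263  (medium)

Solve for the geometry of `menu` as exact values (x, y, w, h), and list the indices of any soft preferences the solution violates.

1. menu.y = 80  [form.top = menu.top]
2. menu.h = 37  [form.h = menu.h]
3. menu.x = 159  [menu.left = form.right + 15]
4. menu.w = 74  [menu.w = 74]

menu = (x=159, y=80, w=74, h=37)
violated soft preferences: 17, 19, 20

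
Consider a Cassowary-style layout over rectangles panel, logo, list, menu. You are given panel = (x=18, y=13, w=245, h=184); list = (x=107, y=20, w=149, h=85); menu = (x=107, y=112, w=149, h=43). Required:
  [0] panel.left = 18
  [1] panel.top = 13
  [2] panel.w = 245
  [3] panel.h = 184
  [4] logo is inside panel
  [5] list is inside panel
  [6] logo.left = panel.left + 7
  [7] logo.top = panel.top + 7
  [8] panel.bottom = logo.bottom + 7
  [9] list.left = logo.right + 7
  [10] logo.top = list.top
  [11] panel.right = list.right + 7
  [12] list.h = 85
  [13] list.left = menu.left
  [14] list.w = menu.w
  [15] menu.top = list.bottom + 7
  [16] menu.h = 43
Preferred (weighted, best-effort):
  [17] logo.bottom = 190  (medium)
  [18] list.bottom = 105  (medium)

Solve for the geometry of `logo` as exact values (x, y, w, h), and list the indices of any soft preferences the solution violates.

logo = (x=25, y=20, w=75, h=170)
violated soft preferences: none

1. logo.x = 25  [logo.left = panel.left + 7]
2. logo.y = 20  [logo.top = panel.top + 7]
3. logo.h = 170  [panel.bottom = logo.bottom + 7]
4. logo.w = 75  [list.left = logo.right + 7]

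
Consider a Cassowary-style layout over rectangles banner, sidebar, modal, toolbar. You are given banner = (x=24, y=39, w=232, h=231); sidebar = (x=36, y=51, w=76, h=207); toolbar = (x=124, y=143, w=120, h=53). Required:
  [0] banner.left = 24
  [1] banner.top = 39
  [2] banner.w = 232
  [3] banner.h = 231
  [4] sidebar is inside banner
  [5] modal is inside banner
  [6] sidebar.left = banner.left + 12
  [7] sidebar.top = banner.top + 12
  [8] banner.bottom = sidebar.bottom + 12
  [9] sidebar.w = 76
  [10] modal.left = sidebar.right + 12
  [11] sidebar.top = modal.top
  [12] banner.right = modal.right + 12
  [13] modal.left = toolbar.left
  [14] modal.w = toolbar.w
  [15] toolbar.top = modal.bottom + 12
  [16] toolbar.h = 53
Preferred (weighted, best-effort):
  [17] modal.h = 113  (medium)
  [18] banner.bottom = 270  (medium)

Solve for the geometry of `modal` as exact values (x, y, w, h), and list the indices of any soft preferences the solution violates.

1. modal.x = 124  [modal.left = sidebar.right + 12]
2. modal.y = 51  [sidebar.top = modal.top]
3. modal.w = 120  [banner.right = modal.right + 12]
4. modal.h = 80  [toolbar.top = modal.bottom + 12]

modal = (x=124, y=51, w=120, h=80)
violated soft preferences: 17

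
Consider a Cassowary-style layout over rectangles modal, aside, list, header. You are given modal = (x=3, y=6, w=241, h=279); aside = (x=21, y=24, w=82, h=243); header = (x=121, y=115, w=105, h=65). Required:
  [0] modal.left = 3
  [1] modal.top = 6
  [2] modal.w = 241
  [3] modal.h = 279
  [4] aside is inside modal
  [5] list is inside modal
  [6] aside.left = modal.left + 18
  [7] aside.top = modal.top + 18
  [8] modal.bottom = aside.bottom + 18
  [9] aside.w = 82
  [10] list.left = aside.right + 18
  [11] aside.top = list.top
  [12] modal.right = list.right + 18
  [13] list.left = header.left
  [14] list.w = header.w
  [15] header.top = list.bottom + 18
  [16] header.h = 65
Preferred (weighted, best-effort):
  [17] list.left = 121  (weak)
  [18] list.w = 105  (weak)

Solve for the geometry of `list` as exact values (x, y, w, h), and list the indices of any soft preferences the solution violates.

1. list.x = 121  [list.left = aside.right + 18]
2. list.y = 24  [aside.top = list.top]
3. list.w = 105  [modal.right = list.right + 18]
4. list.h = 73  [header.top = list.bottom + 18]

list = (x=121, y=24, w=105, h=73)
violated soft preferences: none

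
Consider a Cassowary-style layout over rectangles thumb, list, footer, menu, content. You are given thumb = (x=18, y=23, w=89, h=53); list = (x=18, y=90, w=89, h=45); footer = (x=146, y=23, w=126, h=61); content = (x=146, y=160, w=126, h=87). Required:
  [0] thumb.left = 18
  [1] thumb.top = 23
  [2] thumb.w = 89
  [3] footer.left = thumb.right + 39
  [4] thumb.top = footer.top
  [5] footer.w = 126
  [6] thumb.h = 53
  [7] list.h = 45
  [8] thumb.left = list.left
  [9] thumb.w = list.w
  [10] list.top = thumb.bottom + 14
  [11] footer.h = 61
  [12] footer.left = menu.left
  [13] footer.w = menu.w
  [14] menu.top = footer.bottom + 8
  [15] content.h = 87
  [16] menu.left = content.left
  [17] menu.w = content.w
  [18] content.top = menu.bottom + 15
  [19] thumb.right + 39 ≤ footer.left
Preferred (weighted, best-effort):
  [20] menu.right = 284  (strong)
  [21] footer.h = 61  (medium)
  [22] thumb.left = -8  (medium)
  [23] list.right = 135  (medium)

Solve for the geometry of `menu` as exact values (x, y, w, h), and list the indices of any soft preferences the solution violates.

1. menu.x = 146  [footer.left = menu.left]
2. menu.w = 126  [footer.w = menu.w]
3. menu.y = 92  [menu.top = footer.bottom + 8]
4. menu.h = 53  [content.top = menu.bottom + 15]

menu = (x=146, y=92, w=126, h=53)
violated soft preferences: 20, 22, 23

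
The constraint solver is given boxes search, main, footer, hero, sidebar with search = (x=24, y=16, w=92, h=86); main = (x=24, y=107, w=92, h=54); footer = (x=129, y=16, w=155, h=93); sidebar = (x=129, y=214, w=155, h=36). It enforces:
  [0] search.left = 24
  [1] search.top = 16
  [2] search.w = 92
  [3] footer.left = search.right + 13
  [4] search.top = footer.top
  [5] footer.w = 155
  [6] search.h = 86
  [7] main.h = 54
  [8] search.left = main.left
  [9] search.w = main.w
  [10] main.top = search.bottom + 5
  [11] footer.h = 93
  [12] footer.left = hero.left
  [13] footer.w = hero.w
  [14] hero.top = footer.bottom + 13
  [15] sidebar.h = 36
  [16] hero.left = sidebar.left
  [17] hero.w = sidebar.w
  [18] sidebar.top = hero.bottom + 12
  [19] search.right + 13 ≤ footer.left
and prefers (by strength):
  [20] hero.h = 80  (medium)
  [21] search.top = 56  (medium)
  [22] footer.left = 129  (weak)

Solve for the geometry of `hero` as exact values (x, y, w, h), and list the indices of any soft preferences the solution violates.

1. hero.x = 129  [footer.left = hero.left]
2. hero.w = 155  [footer.w = hero.w]
3. hero.y = 122  [hero.top = footer.bottom + 13]
4. hero.h = 80  [sidebar.top = hero.bottom + 12]

hero = (x=129, y=122, w=155, h=80)
violated soft preferences: 21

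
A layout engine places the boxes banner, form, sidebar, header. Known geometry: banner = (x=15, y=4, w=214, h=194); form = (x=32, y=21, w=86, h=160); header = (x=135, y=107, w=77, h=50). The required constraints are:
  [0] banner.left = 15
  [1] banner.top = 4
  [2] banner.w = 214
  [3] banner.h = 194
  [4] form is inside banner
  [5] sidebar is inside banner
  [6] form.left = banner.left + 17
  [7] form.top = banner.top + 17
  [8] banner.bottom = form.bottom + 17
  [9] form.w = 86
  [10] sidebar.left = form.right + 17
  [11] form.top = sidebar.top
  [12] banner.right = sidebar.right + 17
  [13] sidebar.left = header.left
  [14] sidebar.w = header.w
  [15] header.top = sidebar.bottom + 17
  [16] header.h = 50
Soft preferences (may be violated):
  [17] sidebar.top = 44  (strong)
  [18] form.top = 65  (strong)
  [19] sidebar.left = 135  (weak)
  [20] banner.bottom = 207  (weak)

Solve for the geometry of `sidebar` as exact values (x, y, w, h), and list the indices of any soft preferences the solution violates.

sidebar = (x=135, y=21, w=77, h=69)
violated soft preferences: 17, 18, 20

1. sidebar.x = 135  [sidebar.left = form.right + 17]
2. sidebar.y = 21  [form.top = sidebar.top]
3. sidebar.w = 77  [banner.right = sidebar.right + 17]
4. sidebar.h = 69  [header.top = sidebar.bottom + 17]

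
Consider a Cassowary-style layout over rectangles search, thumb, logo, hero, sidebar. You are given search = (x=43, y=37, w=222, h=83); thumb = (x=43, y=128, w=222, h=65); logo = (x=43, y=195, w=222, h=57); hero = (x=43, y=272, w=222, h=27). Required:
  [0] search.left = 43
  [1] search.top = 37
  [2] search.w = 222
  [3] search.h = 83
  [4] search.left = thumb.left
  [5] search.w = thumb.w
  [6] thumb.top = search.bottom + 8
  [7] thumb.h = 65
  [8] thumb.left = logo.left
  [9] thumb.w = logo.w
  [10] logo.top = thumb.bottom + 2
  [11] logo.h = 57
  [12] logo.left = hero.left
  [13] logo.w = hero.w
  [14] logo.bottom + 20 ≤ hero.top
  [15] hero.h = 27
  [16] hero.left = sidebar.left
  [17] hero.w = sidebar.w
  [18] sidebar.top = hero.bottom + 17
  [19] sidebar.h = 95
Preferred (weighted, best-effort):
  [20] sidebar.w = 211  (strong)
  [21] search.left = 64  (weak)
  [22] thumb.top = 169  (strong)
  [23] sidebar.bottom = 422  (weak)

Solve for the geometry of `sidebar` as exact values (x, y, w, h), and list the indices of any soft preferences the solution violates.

sidebar = (x=43, y=316, w=222, h=95)
violated soft preferences: 20, 21, 22, 23

1. sidebar.x = 43  [hero.left = sidebar.left]
2. sidebar.w = 222  [hero.w = sidebar.w]
3. sidebar.y = 316  [sidebar.top = hero.bottom + 17]
4. sidebar.h = 95  [sidebar.h = 95]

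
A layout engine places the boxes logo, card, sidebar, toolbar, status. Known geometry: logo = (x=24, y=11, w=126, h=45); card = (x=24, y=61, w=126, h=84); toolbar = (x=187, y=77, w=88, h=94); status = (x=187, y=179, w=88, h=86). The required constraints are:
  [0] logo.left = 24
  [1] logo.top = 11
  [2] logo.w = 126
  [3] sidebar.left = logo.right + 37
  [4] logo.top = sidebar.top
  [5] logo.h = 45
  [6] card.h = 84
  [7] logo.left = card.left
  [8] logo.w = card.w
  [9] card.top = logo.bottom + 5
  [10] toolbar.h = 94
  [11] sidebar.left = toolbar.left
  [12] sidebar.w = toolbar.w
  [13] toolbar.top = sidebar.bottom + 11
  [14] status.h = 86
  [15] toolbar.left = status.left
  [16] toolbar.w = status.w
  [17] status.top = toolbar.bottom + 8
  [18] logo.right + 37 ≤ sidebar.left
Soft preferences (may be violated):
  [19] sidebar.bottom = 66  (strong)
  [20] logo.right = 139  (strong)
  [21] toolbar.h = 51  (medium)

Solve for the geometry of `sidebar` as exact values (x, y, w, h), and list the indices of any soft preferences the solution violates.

sidebar = (x=187, y=11, w=88, h=55)
violated soft preferences: 20, 21

1. sidebar.x = 187  [sidebar.left = logo.right + 37]
2. sidebar.y = 11  [logo.top = sidebar.top]
3. sidebar.w = 88  [sidebar.w = toolbar.w]
4. sidebar.h = 55  [toolbar.top = sidebar.bottom + 11]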